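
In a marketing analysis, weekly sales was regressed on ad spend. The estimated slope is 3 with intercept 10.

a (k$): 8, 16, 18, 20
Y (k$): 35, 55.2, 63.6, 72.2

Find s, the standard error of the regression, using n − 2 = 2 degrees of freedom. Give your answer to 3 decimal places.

s = 2.631

a=8: Ŷ = 10 + 3·8 = 34; r = 35 − 34 = 1
a=16: Ŷ = 10 + 3·16 = 58; r = 55.2 − 58 = -2.8
a=18: Ŷ = 10 + 3·18 = 64; r = 63.6 − 64 = -0.4
a=20: Ŷ = 10 + 3·20 = 70; r = 72.2 − 70 = 2.2
SSE = 1 + 7.84 + 0.16 + 4.84 = 13.84
s = √(13.84/2) = √6.92 ≈ 2.631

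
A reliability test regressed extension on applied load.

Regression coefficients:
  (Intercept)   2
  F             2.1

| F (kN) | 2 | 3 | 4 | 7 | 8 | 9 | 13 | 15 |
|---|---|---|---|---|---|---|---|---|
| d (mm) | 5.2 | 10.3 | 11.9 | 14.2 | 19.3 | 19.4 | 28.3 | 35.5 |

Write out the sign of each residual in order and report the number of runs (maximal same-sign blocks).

F=2: ŷ = 2 + 2.1·2 = 6.2; r = 5.2 − 6.2 = -1
F=3: ŷ = 2 + 2.1·3 = 8.3; r = 10.3 − 8.3 = 2
F=4: ŷ = 2 + 2.1·4 = 10.4; r = 11.9 − 10.4 = 1.5
F=7: ŷ = 2 + 2.1·7 = 16.7; r = 14.2 − 16.7 = -2.5
F=8: ŷ = 2 + 2.1·8 = 18.8; r = 19.3 − 18.8 = 0.5
F=9: ŷ = 2 + 2.1·9 = 20.9; r = 19.4 − 20.9 = -1.5
F=13: ŷ = 2 + 2.1·13 = 29.3; r = 28.3 − 29.3 = -1
F=15: ŷ = 2 + 2.1·15 = 33.5; r = 35.5 − 33.5 = 2
Signs: − + + − + − − +
Runs: −×1, +×2, −×1, +×1, −×2, +×1 → 6

6 runs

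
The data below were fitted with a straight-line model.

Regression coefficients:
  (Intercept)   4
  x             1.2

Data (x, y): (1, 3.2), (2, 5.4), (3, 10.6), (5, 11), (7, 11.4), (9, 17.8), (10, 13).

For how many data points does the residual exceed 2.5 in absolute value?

x=1: ŷ = 4 + 1.2·1 = 5.2; r = 3.2 − 5.2 = -2
x=2: ŷ = 4 + 1.2·2 = 6.4; r = 5.4 − 6.4 = -1
x=3: ŷ = 4 + 1.2·3 = 7.6; r = 10.6 − 7.6 = 3
x=5: ŷ = 4 + 1.2·5 = 10; r = 11 − 10 = 1
x=7: ŷ = 4 + 1.2·7 = 12.4; r = 11.4 − 12.4 = -1
x=9: ŷ = 4 + 1.2·9 = 14.8; r = 17.8 − 14.8 = 3
x=10: ŷ = 4 + 1.2·10 = 16; r = 13 − 16 = -3
|r| > 2.5: x=3 (|r|=3), x=9 (|r|=3), x=10 (|r|=3) → 3

3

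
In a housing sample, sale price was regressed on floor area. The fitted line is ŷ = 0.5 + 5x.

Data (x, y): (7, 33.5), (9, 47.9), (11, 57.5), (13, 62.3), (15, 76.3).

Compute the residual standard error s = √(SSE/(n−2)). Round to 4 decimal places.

x=7: ŷ = 0.5 + 5·7 = 35.5; e = 33.5 − 35.5 = -2
x=9: ŷ = 0.5 + 5·9 = 45.5; e = 47.9 − 45.5 = 2.4
x=11: ŷ = 0.5 + 5·11 = 55.5; e = 57.5 − 55.5 = 2
x=13: ŷ = 0.5 + 5·13 = 65.5; e = 62.3 − 65.5 = -3.2
x=15: ŷ = 0.5 + 5·15 = 75.5; e = 76.3 − 75.5 = 0.8
SSE = 4 + 5.76 + 4 + 10.24 + 0.64 = 24.64
s = √(24.64/3) = √8.21333 ≈ 2.8659

s = 2.8659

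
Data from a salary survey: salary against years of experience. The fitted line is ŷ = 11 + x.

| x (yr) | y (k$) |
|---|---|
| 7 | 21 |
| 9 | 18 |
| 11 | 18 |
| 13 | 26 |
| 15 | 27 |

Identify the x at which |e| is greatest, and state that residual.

x=7: ŷ = 11 + 7 = 18; e = 21 − 18 = 3
x=9: ŷ = 11 + 9 = 20; e = 18 − 20 = -2
x=11: ŷ = 11 + 11 = 22; e = 18 − 22 = -4
x=13: ŷ = 11 + 13 = 24; e = 26 − 24 = 2
x=15: ŷ = 11 + 15 = 26; e = 27 − 26 = 1
Largest |e| is 4 at x = 11, residual -4.

x = 11, e = -4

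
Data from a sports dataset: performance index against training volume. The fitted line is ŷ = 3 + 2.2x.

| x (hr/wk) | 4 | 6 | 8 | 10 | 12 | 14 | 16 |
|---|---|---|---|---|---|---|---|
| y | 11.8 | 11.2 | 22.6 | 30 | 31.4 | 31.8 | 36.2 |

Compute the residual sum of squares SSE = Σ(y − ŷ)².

SSE = 66

x=4: ŷ = 3 + 2.2·4 = 11.8; r = 11.8 − 11.8 = 0
x=6: ŷ = 3 + 2.2·6 = 16.2; r = 11.2 − 16.2 = -5
x=8: ŷ = 3 + 2.2·8 = 20.6; r = 22.6 − 20.6 = 2
x=10: ŷ = 3 + 2.2·10 = 25; r = 30 − 25 = 5
x=12: ŷ = 3 + 2.2·12 = 29.4; r = 31.4 − 29.4 = 2
x=14: ŷ = 3 + 2.2·14 = 33.8; r = 31.8 − 33.8 = -2
x=16: ŷ = 3 + 2.2·16 = 38.2; r = 36.2 − 38.2 = -2
SSE = 0 + 25 + 4 + 25 + 4 + 4 + 4 = 66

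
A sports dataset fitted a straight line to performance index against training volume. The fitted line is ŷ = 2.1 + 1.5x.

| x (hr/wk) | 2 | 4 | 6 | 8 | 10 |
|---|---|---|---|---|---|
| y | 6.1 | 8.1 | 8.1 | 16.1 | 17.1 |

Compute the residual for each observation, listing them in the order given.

1, 0, -3, 2, 0

x=2: ŷ = 2.1 + 1.5·2 = 5.1; e = 6.1 − 5.1 = 1
x=4: ŷ = 2.1 + 1.5·4 = 8.1; e = 8.1 − 8.1 = 0
x=6: ŷ = 2.1 + 1.5·6 = 11.1; e = 8.1 − 11.1 = -3
x=8: ŷ = 2.1 + 1.5·8 = 14.1; e = 16.1 − 14.1 = 2
x=10: ŷ = 2.1 + 1.5·10 = 17.1; e = 17.1 − 17.1 = 0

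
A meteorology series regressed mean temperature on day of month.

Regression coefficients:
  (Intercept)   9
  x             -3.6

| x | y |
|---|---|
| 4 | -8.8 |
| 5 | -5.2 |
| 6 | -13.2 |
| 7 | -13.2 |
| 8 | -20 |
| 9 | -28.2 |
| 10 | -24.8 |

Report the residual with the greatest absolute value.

x=4: ŷ = 9 − 3.6·4 = -5.4; r = -8.8 − (-5.4) = -3.4
x=5: ŷ = 9 − 3.6·5 = -9; r = -5.2 − (-9) = 3.8
x=6: ŷ = 9 − 3.6·6 = -12.6; r = -13.2 − (-12.6) = -0.6
x=7: ŷ = 9 − 3.6·7 = -16.2; r = -13.2 − (-16.2) = 3
x=8: ŷ = 9 − 3.6·8 = -19.8; r = -20 − (-19.8) = -0.2
x=9: ŷ = 9 − 3.6·9 = -23.4; r = -28.2 − (-23.4) = -4.8
x=10: ŷ = 9 − 3.6·10 = -27; r = -24.8 − (-27) = 2.2
Largest |r| is 4.8 at x = 9, residual -4.8.

r = -4.8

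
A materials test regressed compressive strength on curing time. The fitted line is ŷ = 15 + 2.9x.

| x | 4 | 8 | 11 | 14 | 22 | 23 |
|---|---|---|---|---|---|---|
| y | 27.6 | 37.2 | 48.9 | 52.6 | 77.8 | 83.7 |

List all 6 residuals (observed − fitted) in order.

1, -1, 2, -3, -1, 2

x=4: ŷ = 15 + 2.9·4 = 26.6; e = 27.6 − 26.6 = 1
x=8: ŷ = 15 + 2.9·8 = 38.2; e = 37.2 − 38.2 = -1
x=11: ŷ = 15 + 2.9·11 = 46.9; e = 48.9 − 46.9 = 2
x=14: ŷ = 15 + 2.9·14 = 55.6; e = 52.6 − 55.6 = -3
x=22: ŷ = 15 + 2.9·22 = 78.8; e = 77.8 − 78.8 = -1
x=23: ŷ = 15 + 2.9·23 = 81.7; e = 83.7 − 81.7 = 2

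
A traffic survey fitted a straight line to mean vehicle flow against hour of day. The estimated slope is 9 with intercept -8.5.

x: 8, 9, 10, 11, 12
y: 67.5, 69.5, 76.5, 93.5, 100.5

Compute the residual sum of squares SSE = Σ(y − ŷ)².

x=8: ŷ = -8.5 + 9·8 = 63.5; r = 67.5 − 63.5 = 4
x=9: ŷ = -8.5 + 9·9 = 72.5; r = 69.5 − 72.5 = -3
x=10: ŷ = -8.5 + 9·10 = 81.5; r = 76.5 − 81.5 = -5
x=11: ŷ = -8.5 + 9·11 = 90.5; r = 93.5 − 90.5 = 3
x=12: ŷ = -8.5 + 9·12 = 99.5; r = 100.5 − 99.5 = 1
SSE = 16 + 9 + 25 + 9 + 1 = 60

SSE = 60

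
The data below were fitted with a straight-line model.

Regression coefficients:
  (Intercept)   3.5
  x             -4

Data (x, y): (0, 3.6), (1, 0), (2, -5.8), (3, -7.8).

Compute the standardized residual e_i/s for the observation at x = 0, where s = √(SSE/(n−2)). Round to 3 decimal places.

x=0: ŷ = 3.5 − 4·0 = 3.5; e = 3.6 − 3.5 = 0.1
x=1: ŷ = 3.5 − 4·1 = -0.5; e = 0 − (-0.5) = 0.5
x=2: ŷ = 3.5 − 4·2 = -4.5; e = -5.8 − (-4.5) = -1.3
x=3: ŷ = 3.5 − 4·3 = -8.5; e = -7.8 − (-8.5) = 0.7
SSE = 0.01 + 0.25 + 1.69 + 0.49 = 2.44
s = √(2.44/2) = 1.10454
e/s = 0.1 / 1.10454 = 0.091

0.091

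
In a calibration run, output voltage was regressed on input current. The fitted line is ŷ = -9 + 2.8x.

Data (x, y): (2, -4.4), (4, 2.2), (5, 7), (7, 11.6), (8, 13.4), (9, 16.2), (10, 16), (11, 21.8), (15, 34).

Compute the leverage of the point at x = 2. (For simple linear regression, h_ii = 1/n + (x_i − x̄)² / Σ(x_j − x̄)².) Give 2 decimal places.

x̄ = (2 + 4 + 5 + 7 + 8 + 9 + 10 + 11 + 15)/9 = 7.88889
Σ(x − x̄)² = 34.679 + 15.1235 + 8.34568 + 0.790123 + 0.0123457 + 1.23457 + 4.45679 + 9.67901 + 50.5679 = 124.889
h = 1/9 + (-5.88889)²/124.889 = 0.111111 + 0.277679 = 0.39

h = 0.39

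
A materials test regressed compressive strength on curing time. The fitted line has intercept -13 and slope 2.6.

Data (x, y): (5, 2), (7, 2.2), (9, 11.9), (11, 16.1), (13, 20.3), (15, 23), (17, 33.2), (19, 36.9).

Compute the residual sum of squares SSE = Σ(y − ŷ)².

x=5: ŷ = -13 + 2.6·5 = 0; r = 2 − 0 = 2
x=7: ŷ = -13 + 2.6·7 = 5.2; r = 2.2 − 5.2 = -3
x=9: ŷ = -13 + 2.6·9 = 10.4; r = 11.9 − 10.4 = 1.5
x=11: ŷ = -13 + 2.6·11 = 15.6; r = 16.1 − 15.6 = 0.5
x=13: ŷ = -13 + 2.6·13 = 20.8; r = 20.3 − 20.8 = -0.5
x=15: ŷ = -13 + 2.6·15 = 26; r = 23 − 26 = -3
x=17: ŷ = -13 + 2.6·17 = 31.2; r = 33.2 − 31.2 = 2
x=19: ŷ = -13 + 2.6·19 = 36.4; r = 36.9 − 36.4 = 0.5
SSE = 4 + 9 + 2.25 + 0.25 + 0.25 + 9 + 4 + 0.25 = 29

SSE = 29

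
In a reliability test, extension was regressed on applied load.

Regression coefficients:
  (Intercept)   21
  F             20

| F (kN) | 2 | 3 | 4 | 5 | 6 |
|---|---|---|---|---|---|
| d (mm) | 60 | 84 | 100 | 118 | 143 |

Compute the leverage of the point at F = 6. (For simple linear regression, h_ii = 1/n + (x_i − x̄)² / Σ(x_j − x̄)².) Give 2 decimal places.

F̄ = (2 + 3 + 4 + 5 + 6)/5 = 4
Σ(F − F̄)² = 4 + 1 + 0 + 1 + 4 = 10
h = 1/5 + (2)²/10 = 0.2 + 0.4 = 0.60

h = 0.60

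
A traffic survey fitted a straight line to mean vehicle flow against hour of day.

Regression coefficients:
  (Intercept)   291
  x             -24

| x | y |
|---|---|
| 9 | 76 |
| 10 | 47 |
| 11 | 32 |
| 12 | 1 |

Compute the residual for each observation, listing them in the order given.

x=9: ŷ = 291 − 24·9 = 75; e = 76 − 75 = 1
x=10: ŷ = 291 − 24·10 = 51; e = 47 − 51 = -4
x=11: ŷ = 291 − 24·11 = 27; e = 32 − 27 = 5
x=12: ŷ = 291 − 24·12 = 3; e = 1 − 3 = -2

1, -4, 5, -2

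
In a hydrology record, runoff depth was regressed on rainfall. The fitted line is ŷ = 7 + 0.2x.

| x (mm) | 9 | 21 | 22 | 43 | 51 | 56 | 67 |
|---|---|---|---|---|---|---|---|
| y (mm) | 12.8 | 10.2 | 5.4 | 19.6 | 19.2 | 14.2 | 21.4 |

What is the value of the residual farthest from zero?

r = -6

x=9: ŷ = 7 + 0.2·9 = 8.8; r = 12.8 − 8.8 = 4
x=21: ŷ = 7 + 0.2·21 = 11.2; r = 10.2 − 11.2 = -1
x=22: ŷ = 7 + 0.2·22 = 11.4; r = 5.4 − 11.4 = -6
x=43: ŷ = 7 + 0.2·43 = 15.6; r = 19.6 − 15.6 = 4
x=51: ŷ = 7 + 0.2·51 = 17.2; r = 19.2 − 17.2 = 2
x=56: ŷ = 7 + 0.2·56 = 18.2; r = 14.2 − 18.2 = -4
x=67: ŷ = 7 + 0.2·67 = 20.4; r = 21.4 − 20.4 = 1
Largest |r| is 6 at x = 22, residual -6.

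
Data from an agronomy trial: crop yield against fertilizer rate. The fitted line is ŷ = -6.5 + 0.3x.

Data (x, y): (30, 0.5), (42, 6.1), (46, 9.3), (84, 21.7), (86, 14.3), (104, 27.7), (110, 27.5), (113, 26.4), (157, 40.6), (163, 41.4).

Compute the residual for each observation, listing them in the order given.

x=30: ŷ = -6.5 + 0.3·30 = 2.5; e = 0.5 − 2.5 = -2
x=42: ŷ = -6.5 + 0.3·42 = 6.1; e = 6.1 − 6.1 = 0
x=46: ŷ = -6.5 + 0.3·46 = 7.3; e = 9.3 − 7.3 = 2
x=84: ŷ = -6.5 + 0.3·84 = 18.7; e = 21.7 − 18.7 = 3
x=86: ŷ = -6.5 + 0.3·86 = 19.3; e = 14.3 − 19.3 = -5
x=104: ŷ = -6.5 + 0.3·104 = 24.7; e = 27.7 − 24.7 = 3
x=110: ŷ = -6.5 + 0.3·110 = 26.5; e = 27.5 − 26.5 = 1
x=113: ŷ = -6.5 + 0.3·113 = 27.4; e = 26.4 − 27.4 = -1
x=157: ŷ = -6.5 + 0.3·157 = 40.6; e = 40.6 − 40.6 = 0
x=163: ŷ = -6.5 + 0.3·163 = 42.4; e = 41.4 − 42.4 = -1

-2, 0, 2, 3, -5, 3, 1, -1, 0, -1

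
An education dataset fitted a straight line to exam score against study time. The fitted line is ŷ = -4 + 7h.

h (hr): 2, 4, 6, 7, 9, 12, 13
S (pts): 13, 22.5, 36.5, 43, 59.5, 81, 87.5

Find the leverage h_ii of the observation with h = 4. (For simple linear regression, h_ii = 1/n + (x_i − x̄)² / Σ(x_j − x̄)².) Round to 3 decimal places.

h = 0.273

h̄ = (2 + 4 + 6 + 7 + 9 + 12 + 13)/7 = 7.57143
Σ(h − h̄)² = 31.0408 + 12.7551 + 2.46939 + 0.326531 + 2.04082 + 19.6122 + 29.4694 = 97.7143
h = 1/7 + (-3.57143)²/97.7143 = 0.142857 + 0.130535 = 0.273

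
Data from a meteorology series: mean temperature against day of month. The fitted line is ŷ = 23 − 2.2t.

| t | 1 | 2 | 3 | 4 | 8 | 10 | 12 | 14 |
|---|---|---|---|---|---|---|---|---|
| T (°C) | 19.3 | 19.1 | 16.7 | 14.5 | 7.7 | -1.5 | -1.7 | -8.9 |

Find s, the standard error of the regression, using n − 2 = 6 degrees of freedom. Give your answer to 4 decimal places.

s = 1.7474

t=1: ŷ = 23 − 2.2·1 = 20.8; r = 19.3 − 20.8 = -1.5
t=2: ŷ = 23 − 2.2·2 = 18.6; r = 19.1 − 18.6 = 0.5
t=3: ŷ = 23 − 2.2·3 = 16.4; r = 16.7 − 16.4 = 0.3
t=4: ŷ = 23 − 2.2·4 = 14.2; r = 14.5 − 14.2 = 0.3
t=8: ŷ = 23 − 2.2·8 = 5.4; r = 7.7 − 5.4 = 2.3
t=10: ŷ = 23 − 2.2·10 = 1; r = -1.5 − 1 = -2.5
t=12: ŷ = 23 − 2.2·12 = -3.4; r = -1.7 − (-3.4) = 1.7
t=14: ŷ = 23 − 2.2·14 = -7.8; r = -8.9 − (-7.8) = -1.1
SSE = 2.25 + 0.25 + 0.09 + 0.09 + 5.29 + 6.25 + 2.89 + 1.21 = 18.32
s = √(18.32/6) = √3.05333 ≈ 1.7474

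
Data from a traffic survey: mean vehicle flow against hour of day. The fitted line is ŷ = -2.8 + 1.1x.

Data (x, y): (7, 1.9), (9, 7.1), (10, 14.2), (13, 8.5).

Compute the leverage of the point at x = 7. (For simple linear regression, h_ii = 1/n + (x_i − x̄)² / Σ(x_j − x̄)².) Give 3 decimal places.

x̄ = (7 + 9 + 10 + 13)/4 = 9.75
Σ(x − x̄)² = 7.5625 + 0.5625 + 0.0625 + 10.5625 = 18.75
h = 1/4 + (-2.75)²/18.75 = 0.25 + 0.403333 = 0.653

h = 0.653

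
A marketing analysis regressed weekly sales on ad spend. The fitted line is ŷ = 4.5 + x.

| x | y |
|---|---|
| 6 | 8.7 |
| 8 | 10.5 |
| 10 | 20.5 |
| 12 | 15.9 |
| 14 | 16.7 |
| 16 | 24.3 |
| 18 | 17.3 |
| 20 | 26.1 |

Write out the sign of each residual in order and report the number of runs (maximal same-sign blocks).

6 runs

x=6: ŷ = 4.5 + 6 = 10.5; e = 8.7 − 10.5 = -1.8
x=8: ŷ = 4.5 + 8 = 12.5; e = 10.5 − 12.5 = -2
x=10: ŷ = 4.5 + 10 = 14.5; e = 20.5 − 14.5 = 6
x=12: ŷ = 4.5 + 12 = 16.5; e = 15.9 − 16.5 = -0.6
x=14: ŷ = 4.5 + 14 = 18.5; e = 16.7 − 18.5 = -1.8
x=16: ŷ = 4.5 + 16 = 20.5; e = 24.3 − 20.5 = 3.8
x=18: ŷ = 4.5 + 18 = 22.5; e = 17.3 − 22.5 = -5.2
x=20: ŷ = 4.5 + 20 = 24.5; e = 26.1 − 24.5 = 1.6
Signs: − − + − − + − +
Runs: −×2, +×1, −×2, +×1, −×1, +×1 → 6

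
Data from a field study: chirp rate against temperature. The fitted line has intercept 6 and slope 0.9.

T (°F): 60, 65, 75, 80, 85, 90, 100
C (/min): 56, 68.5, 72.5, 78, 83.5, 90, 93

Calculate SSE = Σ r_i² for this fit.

T=60: ŷ = 6 + 0.9·60 = 60; r = 56 − 60 = -4
T=65: ŷ = 6 + 0.9·65 = 64.5; r = 68.5 − 64.5 = 4
T=75: ŷ = 6 + 0.9·75 = 73.5; r = 72.5 − 73.5 = -1
T=80: ŷ = 6 + 0.9·80 = 78; r = 78 − 78 = 0
T=85: ŷ = 6 + 0.9·85 = 82.5; r = 83.5 − 82.5 = 1
T=90: ŷ = 6 + 0.9·90 = 87; r = 90 − 87 = 3
T=100: ŷ = 6 + 0.9·100 = 96; r = 93 − 96 = -3
SSE = 16 + 16 + 1 + 0 + 1 + 9 + 9 = 52

SSE = 52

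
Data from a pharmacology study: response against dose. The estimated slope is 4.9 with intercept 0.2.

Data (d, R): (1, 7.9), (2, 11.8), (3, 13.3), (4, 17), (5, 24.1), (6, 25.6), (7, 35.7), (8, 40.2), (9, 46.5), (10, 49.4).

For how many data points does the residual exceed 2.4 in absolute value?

3

d=1: ŷ = 0.2 + 4.9·1 = 5.1; e = 7.9 − 5.1 = 2.8
d=2: ŷ = 0.2 + 4.9·2 = 10; e = 11.8 − 10 = 1.8
d=3: ŷ = 0.2 + 4.9·3 = 14.9; e = 13.3 − 14.9 = -1.6
d=4: ŷ = 0.2 + 4.9·4 = 19.8; e = 17 − 19.8 = -2.8
d=5: ŷ = 0.2 + 4.9·5 = 24.7; e = 24.1 − 24.7 = -0.6
d=6: ŷ = 0.2 + 4.9·6 = 29.6; e = 25.6 − 29.6 = -4
d=7: ŷ = 0.2 + 4.9·7 = 34.5; e = 35.7 − 34.5 = 1.2
d=8: ŷ = 0.2 + 4.9·8 = 39.4; e = 40.2 − 39.4 = 0.8
d=9: ŷ = 0.2 + 4.9·9 = 44.3; e = 46.5 − 44.3 = 2.2
d=10: ŷ = 0.2 + 4.9·10 = 49.2; e = 49.4 − 49.2 = 0.2
|e| > 2.4: d=1 (|e|=2.8), d=4 (|e|=2.8), d=6 (|e|=4) → 3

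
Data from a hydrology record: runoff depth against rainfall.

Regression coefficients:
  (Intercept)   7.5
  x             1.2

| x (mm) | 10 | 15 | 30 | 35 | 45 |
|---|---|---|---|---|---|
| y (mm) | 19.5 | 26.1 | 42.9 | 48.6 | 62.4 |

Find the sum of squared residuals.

SSE = 2.34

x=10: ŷ = 7.5 + 1.2·10 = 19.5; e = 19.5 − 19.5 = 0
x=15: ŷ = 7.5 + 1.2·15 = 25.5; e = 26.1 − 25.5 = 0.6
x=30: ŷ = 7.5 + 1.2·30 = 43.5; e = 42.9 − 43.5 = -0.6
x=35: ŷ = 7.5 + 1.2·35 = 49.5; e = 48.6 − 49.5 = -0.9
x=45: ŷ = 7.5 + 1.2·45 = 61.5; e = 62.4 − 61.5 = 0.9
SSE = 0 + 0.36 + 0.36 + 0.81 + 0.81 = 2.34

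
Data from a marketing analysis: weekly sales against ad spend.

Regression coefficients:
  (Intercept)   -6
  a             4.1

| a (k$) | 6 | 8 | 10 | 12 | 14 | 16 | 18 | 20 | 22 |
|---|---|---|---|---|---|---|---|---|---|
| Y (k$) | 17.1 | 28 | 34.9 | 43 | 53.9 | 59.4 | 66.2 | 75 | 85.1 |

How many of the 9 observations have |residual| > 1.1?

4

a=6: Ŷ = -6 + 4.1·6 = 18.6; r = 17.1 − 18.6 = -1.5
a=8: Ŷ = -6 + 4.1·8 = 26.8; r = 28 − 26.8 = 1.2
a=10: Ŷ = -6 + 4.1·10 = 35; r = 34.9 − 35 = -0.1
a=12: Ŷ = -6 + 4.1·12 = 43.2; r = 43 − 43.2 = -0.2
a=14: Ŷ = -6 + 4.1·14 = 51.4; r = 53.9 − 51.4 = 2.5
a=16: Ŷ = -6 + 4.1·16 = 59.6; r = 59.4 − 59.6 = -0.2
a=18: Ŷ = -6 + 4.1·18 = 67.8; r = 66.2 − 67.8 = -1.6
a=20: Ŷ = -6 + 4.1·20 = 76; r = 75 − 76 = -1
a=22: Ŷ = -6 + 4.1·22 = 84.2; r = 85.1 − 84.2 = 0.9
|r| > 1.1: a=6 (|r|=1.5), a=8 (|r|=1.2), a=14 (|r|=2.5), a=18 (|r|=1.6) → 4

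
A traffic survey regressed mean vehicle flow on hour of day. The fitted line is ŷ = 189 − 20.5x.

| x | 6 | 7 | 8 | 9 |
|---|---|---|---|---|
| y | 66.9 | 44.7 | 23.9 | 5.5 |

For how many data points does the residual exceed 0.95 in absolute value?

2

x=6: ŷ = 189 − 20.5·6 = 66; e = 66.9 − 66 = 0.9
x=7: ŷ = 189 − 20.5·7 = 45.5; e = 44.7 − 45.5 = -0.8
x=8: ŷ = 189 − 20.5·8 = 25; e = 23.9 − 25 = -1.1
x=9: ŷ = 189 − 20.5·9 = 4.5; e = 5.5 − 4.5 = 1
|e| > 0.95: x=8 (|e|=1.1), x=9 (|e|=1) → 2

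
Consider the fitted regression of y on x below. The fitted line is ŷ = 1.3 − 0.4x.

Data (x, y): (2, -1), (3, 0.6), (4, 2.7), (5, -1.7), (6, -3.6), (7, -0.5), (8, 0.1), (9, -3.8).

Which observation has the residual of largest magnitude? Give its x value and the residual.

x = 4, e = 3

x=2: ŷ = 1.3 − 0.4·2 = 0.5; e = -1 − 0.5 = -1.5
x=3: ŷ = 1.3 − 0.4·3 = 0.1; e = 0.6 − 0.1 = 0.5
x=4: ŷ = 1.3 − 0.4·4 = -0.3; e = 2.7 − (-0.3) = 3
x=5: ŷ = 1.3 − 0.4·5 = -0.7; e = -1.7 − (-0.7) = -1
x=6: ŷ = 1.3 − 0.4·6 = -1.1; e = -3.6 − (-1.1) = -2.5
x=7: ŷ = 1.3 − 0.4·7 = -1.5; e = -0.5 − (-1.5) = 1
x=8: ŷ = 1.3 − 0.4·8 = -1.9; e = 0.1 − (-1.9) = 2
x=9: ŷ = 1.3 − 0.4·9 = -2.3; e = -3.8 − (-2.3) = -1.5
Largest |e| is 3 at x = 4, residual 3.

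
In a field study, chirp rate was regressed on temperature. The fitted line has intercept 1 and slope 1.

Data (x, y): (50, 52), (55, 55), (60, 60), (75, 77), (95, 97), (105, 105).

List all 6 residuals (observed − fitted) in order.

1, -1, -1, 1, 1, -1

x=50: ŷ = 1 + 50 = 51; r = 52 − 51 = 1
x=55: ŷ = 1 + 55 = 56; r = 55 − 56 = -1
x=60: ŷ = 1 + 60 = 61; r = 60 − 61 = -1
x=75: ŷ = 1 + 75 = 76; r = 77 − 76 = 1
x=95: ŷ = 1 + 95 = 96; r = 97 − 96 = 1
x=105: ŷ = 1 + 105 = 106; r = 105 − 106 = -1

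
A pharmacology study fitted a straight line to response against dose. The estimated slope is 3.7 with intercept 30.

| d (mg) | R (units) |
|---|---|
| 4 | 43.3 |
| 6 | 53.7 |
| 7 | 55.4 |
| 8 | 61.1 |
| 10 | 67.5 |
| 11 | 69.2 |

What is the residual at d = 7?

e = -0.5

ŷ = 30 + 3.7·7 = 55.9
e = 55.4 − 55.9 = -0.5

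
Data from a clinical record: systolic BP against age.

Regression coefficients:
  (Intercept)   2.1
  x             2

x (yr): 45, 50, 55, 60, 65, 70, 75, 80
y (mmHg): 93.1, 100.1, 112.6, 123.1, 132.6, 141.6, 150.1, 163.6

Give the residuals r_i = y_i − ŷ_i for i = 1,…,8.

1, -2, 0.5, 1, 0.5, -0.5, -2, 1.5

x=45: ŷ = 2.1 + 2·45 = 92.1; r = 93.1 − 92.1 = 1
x=50: ŷ = 2.1 + 2·50 = 102.1; r = 100.1 − 102.1 = -2
x=55: ŷ = 2.1 + 2·55 = 112.1; r = 112.6 − 112.1 = 0.5
x=60: ŷ = 2.1 + 2·60 = 122.1; r = 123.1 − 122.1 = 1
x=65: ŷ = 2.1 + 2·65 = 132.1; r = 132.6 − 132.1 = 0.5
x=70: ŷ = 2.1 + 2·70 = 142.1; r = 141.6 − 142.1 = -0.5
x=75: ŷ = 2.1 + 2·75 = 152.1; r = 150.1 − 152.1 = -2
x=80: ŷ = 2.1 + 2·80 = 162.1; r = 163.6 − 162.1 = 1.5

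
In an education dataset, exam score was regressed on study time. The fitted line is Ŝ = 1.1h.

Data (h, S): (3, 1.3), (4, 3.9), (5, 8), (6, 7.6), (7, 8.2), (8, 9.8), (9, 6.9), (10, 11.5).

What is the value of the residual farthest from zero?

r = -3

h=3: Ŝ = 1.1·3 = 3.3; r = 1.3 − 3.3 = -2
h=4: Ŝ = 1.1·4 = 4.4; r = 3.9 − 4.4 = -0.5
h=5: Ŝ = 1.1·5 = 5.5; r = 8 − 5.5 = 2.5
h=6: Ŝ = 1.1·6 = 6.6; r = 7.6 − 6.6 = 1
h=7: Ŝ = 1.1·7 = 7.7; r = 8.2 − 7.7 = 0.5
h=8: Ŝ = 1.1·8 = 8.8; r = 9.8 − 8.8 = 1
h=9: Ŝ = 1.1·9 = 9.9; r = 6.9 − 9.9 = -3
h=10: Ŝ = 1.1·10 = 11; r = 11.5 − 11 = 0.5
Largest |r| is 3 at h = 9, residual -3.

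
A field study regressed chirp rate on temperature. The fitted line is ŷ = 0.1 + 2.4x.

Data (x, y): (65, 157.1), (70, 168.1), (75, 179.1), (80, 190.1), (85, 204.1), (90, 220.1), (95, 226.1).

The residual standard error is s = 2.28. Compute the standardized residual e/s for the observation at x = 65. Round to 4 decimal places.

ŷ = 0.1 + 2.4·65 = 156.1
e = 157.1 − 156.1 = 1
e/s = 1 / 2.28 = 0.4386

0.4386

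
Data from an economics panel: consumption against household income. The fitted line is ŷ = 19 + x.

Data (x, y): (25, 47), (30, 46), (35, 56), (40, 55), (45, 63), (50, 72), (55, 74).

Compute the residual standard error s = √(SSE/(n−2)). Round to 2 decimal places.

s = 3.10

x=25: ŷ = 19 + 25 = 44; r = 47 − 44 = 3
x=30: ŷ = 19 + 30 = 49; r = 46 − 49 = -3
x=35: ŷ = 19 + 35 = 54; r = 56 − 54 = 2
x=40: ŷ = 19 + 40 = 59; r = 55 − 59 = -4
x=45: ŷ = 19 + 45 = 64; r = 63 − 64 = -1
x=50: ŷ = 19 + 50 = 69; r = 72 − 69 = 3
x=55: ŷ = 19 + 55 = 74; r = 74 − 74 = 0
SSE = 9 + 9 + 4 + 16 + 1 + 9 + 0 = 48
s = √(48/5) = √9.6 ≈ 3.10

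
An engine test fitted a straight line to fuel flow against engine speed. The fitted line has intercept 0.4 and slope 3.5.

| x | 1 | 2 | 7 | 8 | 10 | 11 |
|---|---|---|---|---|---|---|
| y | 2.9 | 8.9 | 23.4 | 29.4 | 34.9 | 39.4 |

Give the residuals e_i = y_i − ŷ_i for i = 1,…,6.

-1, 1.5, -1.5, 1, -0.5, 0.5

x=1: ŷ = 0.4 + 3.5·1 = 3.9; e = 2.9 − 3.9 = -1
x=2: ŷ = 0.4 + 3.5·2 = 7.4; e = 8.9 − 7.4 = 1.5
x=7: ŷ = 0.4 + 3.5·7 = 24.9; e = 23.4 − 24.9 = -1.5
x=8: ŷ = 0.4 + 3.5·8 = 28.4; e = 29.4 − 28.4 = 1
x=10: ŷ = 0.4 + 3.5·10 = 35.4; e = 34.9 − 35.4 = -0.5
x=11: ŷ = 0.4 + 3.5·11 = 38.9; e = 39.4 − 38.9 = 0.5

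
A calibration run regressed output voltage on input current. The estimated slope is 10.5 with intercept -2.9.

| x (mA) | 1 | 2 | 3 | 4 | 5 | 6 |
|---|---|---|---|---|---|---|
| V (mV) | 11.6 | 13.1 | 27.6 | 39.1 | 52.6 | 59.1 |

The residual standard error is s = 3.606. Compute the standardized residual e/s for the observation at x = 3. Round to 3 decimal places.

-0.277

ŷ = -2.9 + 10.5·3 = 28.6
e = 27.6 − 28.6 = -1
e/s = -1 / 3.606 = -0.277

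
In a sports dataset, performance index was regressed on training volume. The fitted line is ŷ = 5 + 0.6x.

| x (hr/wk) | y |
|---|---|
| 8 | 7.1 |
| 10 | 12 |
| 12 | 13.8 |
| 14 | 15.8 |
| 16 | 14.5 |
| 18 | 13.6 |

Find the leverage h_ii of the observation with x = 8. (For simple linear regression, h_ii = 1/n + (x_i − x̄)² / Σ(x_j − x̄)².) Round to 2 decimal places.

x̄ = (8 + 10 + 12 + 14 + 16 + 18)/6 = 13
Σ(x − x̄)² = 25 + 9 + 1 + 1 + 9 + 25 = 70
h = 1/6 + (-5)²/70 = 0.166667 + 0.357143 = 0.52

h = 0.52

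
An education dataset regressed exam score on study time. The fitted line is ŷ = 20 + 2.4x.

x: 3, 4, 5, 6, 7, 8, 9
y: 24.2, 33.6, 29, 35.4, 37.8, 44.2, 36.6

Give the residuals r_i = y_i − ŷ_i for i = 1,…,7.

x=3: ŷ = 20 + 2.4·3 = 27.2; r = 24.2 − 27.2 = -3
x=4: ŷ = 20 + 2.4·4 = 29.6; r = 33.6 − 29.6 = 4
x=5: ŷ = 20 + 2.4·5 = 32; r = 29 − 32 = -3
x=6: ŷ = 20 + 2.4·6 = 34.4; r = 35.4 − 34.4 = 1
x=7: ŷ = 20 + 2.4·7 = 36.8; r = 37.8 − 36.8 = 1
x=8: ŷ = 20 + 2.4·8 = 39.2; r = 44.2 − 39.2 = 5
x=9: ŷ = 20 + 2.4·9 = 41.6; r = 36.6 − 41.6 = -5

-3, 4, -3, 1, 1, 5, -5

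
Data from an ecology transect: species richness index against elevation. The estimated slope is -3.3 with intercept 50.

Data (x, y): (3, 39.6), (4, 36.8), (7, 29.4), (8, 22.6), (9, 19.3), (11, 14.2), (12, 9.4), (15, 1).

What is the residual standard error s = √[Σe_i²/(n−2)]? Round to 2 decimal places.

s = 1.29

x=3: ŷ = 50 − 3.3·3 = 40.1; e = 39.6 − 40.1 = -0.5
x=4: ŷ = 50 − 3.3·4 = 36.8; e = 36.8 − 36.8 = 0
x=7: ŷ = 50 − 3.3·7 = 26.9; e = 29.4 − 26.9 = 2.5
x=8: ŷ = 50 − 3.3·8 = 23.6; e = 22.6 − 23.6 = -1
x=9: ŷ = 50 − 3.3·9 = 20.3; e = 19.3 − 20.3 = -1
x=11: ŷ = 50 − 3.3·11 = 13.7; e = 14.2 − 13.7 = 0.5
x=12: ŷ = 50 − 3.3·12 = 10.4; e = 9.4 − 10.4 = -1
x=15: ŷ = 50 − 3.3·15 = 0.5; e = 1 − 0.5 = 0.5
SSE = 0.25 + 0 + 6.25 + 1 + 1 + 0.25 + 1 + 0.25 = 10
s = √(10/6) = √1.66667 ≈ 1.29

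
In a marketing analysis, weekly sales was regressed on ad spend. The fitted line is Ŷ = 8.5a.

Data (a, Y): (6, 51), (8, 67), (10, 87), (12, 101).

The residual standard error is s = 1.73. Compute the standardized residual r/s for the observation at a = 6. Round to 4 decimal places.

0.0000

Ŷ = 8.5·6 = 51
r = 51 − 51 = 0
r/s = 0 / 1.73 = 0.0000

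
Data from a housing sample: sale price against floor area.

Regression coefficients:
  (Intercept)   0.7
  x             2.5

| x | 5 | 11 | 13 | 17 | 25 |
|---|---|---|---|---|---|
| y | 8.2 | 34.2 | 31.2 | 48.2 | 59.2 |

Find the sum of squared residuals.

SSE = 106

x=5: ŷ = 0.7 + 2.5·5 = 13.2; r = 8.2 − 13.2 = -5
x=11: ŷ = 0.7 + 2.5·11 = 28.2; r = 34.2 − 28.2 = 6
x=13: ŷ = 0.7 + 2.5·13 = 33.2; r = 31.2 − 33.2 = -2
x=17: ŷ = 0.7 + 2.5·17 = 43.2; r = 48.2 − 43.2 = 5
x=25: ŷ = 0.7 + 2.5·25 = 63.2; r = 59.2 − 63.2 = -4
SSE = 25 + 36 + 4 + 25 + 16 = 106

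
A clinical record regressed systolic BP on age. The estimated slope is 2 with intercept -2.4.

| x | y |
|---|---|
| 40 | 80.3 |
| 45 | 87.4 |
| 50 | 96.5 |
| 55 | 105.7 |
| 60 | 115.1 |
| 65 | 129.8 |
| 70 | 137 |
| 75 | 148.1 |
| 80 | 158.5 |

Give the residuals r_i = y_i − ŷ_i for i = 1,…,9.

2.7, -0.2, -1.1, -1.9, -2.5, 2.2, -0.6, 0.5, 0.9

x=40: ŷ = -2.4 + 2·40 = 77.6; r = 80.3 − 77.6 = 2.7
x=45: ŷ = -2.4 + 2·45 = 87.6; r = 87.4 − 87.6 = -0.2
x=50: ŷ = -2.4 + 2·50 = 97.6; r = 96.5 − 97.6 = -1.1
x=55: ŷ = -2.4 + 2·55 = 107.6; r = 105.7 − 107.6 = -1.9
x=60: ŷ = -2.4 + 2·60 = 117.6; r = 115.1 − 117.6 = -2.5
x=65: ŷ = -2.4 + 2·65 = 127.6; r = 129.8 − 127.6 = 2.2
x=70: ŷ = -2.4 + 2·70 = 137.6; r = 137 − 137.6 = -0.6
x=75: ŷ = -2.4 + 2·75 = 147.6; r = 148.1 − 147.6 = 0.5
x=80: ŷ = -2.4 + 2·80 = 157.6; r = 158.5 − 157.6 = 0.9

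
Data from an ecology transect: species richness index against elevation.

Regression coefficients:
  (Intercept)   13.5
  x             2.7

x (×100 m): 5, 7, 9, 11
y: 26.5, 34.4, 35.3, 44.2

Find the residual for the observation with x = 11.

e = 1

ŷ = 13.5 + 2.7·11 = 43.2
e = 44.2 − 43.2 = 1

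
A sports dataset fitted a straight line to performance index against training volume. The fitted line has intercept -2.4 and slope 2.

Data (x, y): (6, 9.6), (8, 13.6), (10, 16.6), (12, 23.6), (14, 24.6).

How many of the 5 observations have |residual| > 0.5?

3

x=6: ŷ = -2.4 + 2·6 = 9.6; r = 9.6 − 9.6 = 0
x=8: ŷ = -2.4 + 2·8 = 13.6; r = 13.6 − 13.6 = 0
x=10: ŷ = -2.4 + 2·10 = 17.6; r = 16.6 − 17.6 = -1
x=12: ŷ = -2.4 + 2·12 = 21.6; r = 23.6 − 21.6 = 2
x=14: ŷ = -2.4 + 2·14 = 25.6; r = 24.6 − 25.6 = -1
|r| > 0.5: x=10 (|r|=1), x=12 (|r|=2), x=14 (|r|=1) → 3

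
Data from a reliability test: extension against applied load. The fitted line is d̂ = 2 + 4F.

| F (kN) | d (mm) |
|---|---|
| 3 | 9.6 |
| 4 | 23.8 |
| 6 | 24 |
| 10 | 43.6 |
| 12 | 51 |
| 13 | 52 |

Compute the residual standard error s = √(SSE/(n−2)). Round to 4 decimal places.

F=3: d̂ = 2 + 4·3 = 14; e = 9.6 − 14 = -4.4
F=4: d̂ = 2 + 4·4 = 18; e = 23.8 − 18 = 5.8
F=6: d̂ = 2 + 4·6 = 26; e = 24 − 26 = -2
F=10: d̂ = 2 + 4·10 = 42; e = 43.6 − 42 = 1.6
F=12: d̂ = 2 + 4·12 = 50; e = 51 − 50 = 1
F=13: d̂ = 2 + 4·13 = 54; e = 52 − 54 = -2
SSE = 19.36 + 33.64 + 4 + 2.56 + 1 + 4 = 64.56
s = √(64.56/4) = √16.14 ≈ 4.0175

s = 4.0175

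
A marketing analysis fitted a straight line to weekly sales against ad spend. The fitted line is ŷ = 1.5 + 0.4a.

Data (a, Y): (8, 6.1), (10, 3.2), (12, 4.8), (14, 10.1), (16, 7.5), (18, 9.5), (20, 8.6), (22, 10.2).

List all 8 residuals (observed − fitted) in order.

1.4, -2.3, -1.5, 3, -0.4, 0.8, -0.9, -0.1

a=8: ŷ = 1.5 + 0.4·8 = 4.7; e = 6.1 − 4.7 = 1.4
a=10: ŷ = 1.5 + 0.4·10 = 5.5; e = 3.2 − 5.5 = -2.3
a=12: ŷ = 1.5 + 0.4·12 = 6.3; e = 4.8 − 6.3 = -1.5
a=14: ŷ = 1.5 + 0.4·14 = 7.1; e = 10.1 − 7.1 = 3
a=16: ŷ = 1.5 + 0.4·16 = 7.9; e = 7.5 − 7.9 = -0.4
a=18: ŷ = 1.5 + 0.4·18 = 8.7; e = 9.5 − 8.7 = 0.8
a=20: ŷ = 1.5 + 0.4·20 = 9.5; e = 8.6 − 9.5 = -0.9
a=22: ŷ = 1.5 + 0.4·22 = 10.3; e = 10.2 − 10.3 = -0.1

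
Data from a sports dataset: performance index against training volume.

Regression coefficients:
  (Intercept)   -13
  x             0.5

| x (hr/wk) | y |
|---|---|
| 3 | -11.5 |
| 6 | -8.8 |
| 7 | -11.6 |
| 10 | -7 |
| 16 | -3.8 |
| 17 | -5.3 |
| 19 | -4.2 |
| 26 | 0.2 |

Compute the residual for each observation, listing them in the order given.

x=3: ŷ = -13 + 0.5·3 = -11.5; r = -11.5 − (-11.5) = 0
x=6: ŷ = -13 + 0.5·6 = -10; r = -8.8 − (-10) = 1.2
x=7: ŷ = -13 + 0.5·7 = -9.5; r = -11.6 − (-9.5) = -2.1
x=10: ŷ = -13 + 0.5·10 = -8; r = -7 − (-8) = 1
x=16: ŷ = -13 + 0.5·16 = -5; r = -3.8 − (-5) = 1.2
x=17: ŷ = -13 + 0.5·17 = -4.5; r = -5.3 − (-4.5) = -0.8
x=19: ŷ = -13 + 0.5·19 = -3.5; r = -4.2 − (-3.5) = -0.7
x=26: ŷ = -13 + 0.5·26 = 0; r = 0.2 − 0 = 0.2

0, 1.2, -2.1, 1, 1.2, -0.8, -0.7, 0.2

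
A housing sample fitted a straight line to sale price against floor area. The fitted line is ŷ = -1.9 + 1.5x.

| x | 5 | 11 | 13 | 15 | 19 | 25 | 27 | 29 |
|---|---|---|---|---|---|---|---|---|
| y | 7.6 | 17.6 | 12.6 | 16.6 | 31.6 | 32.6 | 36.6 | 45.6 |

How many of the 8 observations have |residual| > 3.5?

x=5: ŷ = -1.9 + 1.5·5 = 5.6; r = 7.6 − 5.6 = 2
x=11: ŷ = -1.9 + 1.5·11 = 14.6; r = 17.6 − 14.6 = 3
x=13: ŷ = -1.9 + 1.5·13 = 17.6; r = 12.6 − 17.6 = -5
x=15: ŷ = -1.9 + 1.5·15 = 20.6; r = 16.6 − 20.6 = -4
x=19: ŷ = -1.9 + 1.5·19 = 26.6; r = 31.6 − 26.6 = 5
x=25: ŷ = -1.9 + 1.5·25 = 35.6; r = 32.6 − 35.6 = -3
x=27: ŷ = -1.9 + 1.5·27 = 38.6; r = 36.6 − 38.6 = -2
x=29: ŷ = -1.9 + 1.5·29 = 41.6; r = 45.6 − 41.6 = 4
|r| > 3.5: x=13 (|r|=5), x=15 (|r|=4), x=19 (|r|=5), x=29 (|r|=4) → 4

4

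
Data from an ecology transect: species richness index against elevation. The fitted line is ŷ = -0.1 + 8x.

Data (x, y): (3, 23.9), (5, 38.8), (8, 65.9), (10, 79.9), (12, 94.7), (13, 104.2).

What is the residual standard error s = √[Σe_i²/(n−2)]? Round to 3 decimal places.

x=3: ŷ = -0.1 + 8·3 = 23.9; e = 23.9 − 23.9 = 0
x=5: ŷ = -0.1 + 8·5 = 39.9; e = 38.8 − 39.9 = -1.1
x=8: ŷ = -0.1 + 8·8 = 63.9; e = 65.9 − 63.9 = 2
x=10: ŷ = -0.1 + 8·10 = 79.9; e = 79.9 − 79.9 = 0
x=12: ŷ = -0.1 + 8·12 = 95.9; e = 94.7 − 95.9 = -1.2
x=13: ŷ = -0.1 + 8·13 = 103.9; e = 104.2 − 103.9 = 0.3
SSE = 0 + 1.21 + 4 + 0 + 1.44 + 0.09 = 6.74
s = √(6.74/4) = √1.685 ≈ 1.298

s = 1.298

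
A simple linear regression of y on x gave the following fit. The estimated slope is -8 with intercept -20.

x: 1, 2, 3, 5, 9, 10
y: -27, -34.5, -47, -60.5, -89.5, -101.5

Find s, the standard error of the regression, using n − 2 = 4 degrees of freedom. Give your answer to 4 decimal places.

x=1: ŷ = -20 − 8·1 = -28; e = -27 − (-28) = 1
x=2: ŷ = -20 − 8·2 = -36; e = -34.5 − (-36) = 1.5
x=3: ŷ = -20 − 8·3 = -44; e = -47 − (-44) = -3
x=5: ŷ = -20 − 8·5 = -60; e = -60.5 − (-60) = -0.5
x=9: ŷ = -20 − 8·9 = -92; e = -89.5 − (-92) = 2.5
x=10: ŷ = -20 − 8·10 = -100; e = -101.5 − (-100) = -1.5
SSE = 1 + 2.25 + 9 + 0.25 + 6.25 + 2.25 = 21
s = √(21/4) = √5.25 ≈ 2.2913

s = 2.2913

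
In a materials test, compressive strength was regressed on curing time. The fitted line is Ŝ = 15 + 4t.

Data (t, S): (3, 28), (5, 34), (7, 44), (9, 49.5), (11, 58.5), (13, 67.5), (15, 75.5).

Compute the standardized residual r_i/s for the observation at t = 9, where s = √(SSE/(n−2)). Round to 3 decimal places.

t=3: Ŝ = 15 + 4·3 = 27; r = 28 − 27 = 1
t=5: Ŝ = 15 + 4·5 = 35; r = 34 − 35 = -1
t=7: Ŝ = 15 + 4·7 = 43; r = 44 − 43 = 1
t=9: Ŝ = 15 + 4·9 = 51; r = 49.5 − 51 = -1.5
t=11: Ŝ = 15 + 4·11 = 59; r = 58.5 − 59 = -0.5
t=13: Ŝ = 15 + 4·13 = 67; r = 67.5 − 67 = 0.5
t=15: Ŝ = 15 + 4·15 = 75; r = 75.5 − 75 = 0.5
SSE = 1 + 1 + 1 + 2.25 + 0.25 + 0.25 + 0.25 = 6
s = √(6/5) = 1.09545
r/s = -1.5 / 1.09545 = -1.369

-1.369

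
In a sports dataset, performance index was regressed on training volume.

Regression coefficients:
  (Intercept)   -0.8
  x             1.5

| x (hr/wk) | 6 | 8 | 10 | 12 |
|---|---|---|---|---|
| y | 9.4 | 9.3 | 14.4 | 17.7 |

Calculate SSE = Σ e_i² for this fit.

SSE = 5.34

x=6: ŷ = -0.8 + 1.5·6 = 8.2; e = 9.4 − 8.2 = 1.2
x=8: ŷ = -0.8 + 1.5·8 = 11.2; e = 9.3 − 11.2 = -1.9
x=10: ŷ = -0.8 + 1.5·10 = 14.2; e = 14.4 − 14.2 = 0.2
x=12: ŷ = -0.8 + 1.5·12 = 17.2; e = 17.7 − 17.2 = 0.5
SSE = 1.44 + 3.61 + 0.04 + 0.25 = 5.34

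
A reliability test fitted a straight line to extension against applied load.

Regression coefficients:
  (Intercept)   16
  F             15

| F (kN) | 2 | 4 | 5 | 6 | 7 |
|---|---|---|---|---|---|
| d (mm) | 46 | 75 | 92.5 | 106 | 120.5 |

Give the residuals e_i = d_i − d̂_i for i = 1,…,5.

F=2: d̂ = 16 + 15·2 = 46; e = 46 − 46 = 0
F=4: d̂ = 16 + 15·4 = 76; e = 75 − 76 = -1
F=5: d̂ = 16 + 15·5 = 91; e = 92.5 − 91 = 1.5
F=6: d̂ = 16 + 15·6 = 106; e = 106 − 106 = 0
F=7: d̂ = 16 + 15·7 = 121; e = 120.5 − 121 = -0.5

0, -1, 1.5, 0, -0.5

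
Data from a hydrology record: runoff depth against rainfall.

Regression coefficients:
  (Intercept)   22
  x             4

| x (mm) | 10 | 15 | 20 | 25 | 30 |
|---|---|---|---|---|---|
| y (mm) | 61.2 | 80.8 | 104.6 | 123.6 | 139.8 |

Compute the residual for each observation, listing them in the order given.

x=10: ŷ = 22 + 4·10 = 62; r = 61.2 − 62 = -0.8
x=15: ŷ = 22 + 4·15 = 82; r = 80.8 − 82 = -1.2
x=20: ŷ = 22 + 4·20 = 102; r = 104.6 − 102 = 2.6
x=25: ŷ = 22 + 4·25 = 122; r = 123.6 − 122 = 1.6
x=30: ŷ = 22 + 4·30 = 142; r = 139.8 − 142 = -2.2

-0.8, -1.2, 2.6, 1.6, -2.2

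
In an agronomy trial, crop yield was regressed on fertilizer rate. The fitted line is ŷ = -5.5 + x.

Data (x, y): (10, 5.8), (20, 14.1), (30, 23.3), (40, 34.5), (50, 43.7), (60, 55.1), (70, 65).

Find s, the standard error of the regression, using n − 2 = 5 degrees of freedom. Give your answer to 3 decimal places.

s = 0.953

x=10: ŷ = -5.5 + 10 = 4.5; e = 5.8 − 4.5 = 1.3
x=20: ŷ = -5.5 + 20 = 14.5; e = 14.1 − 14.5 = -0.4
x=30: ŷ = -5.5 + 30 = 24.5; e = 23.3 − 24.5 = -1.2
x=40: ŷ = -5.5 + 40 = 34.5; e = 34.5 − 34.5 = 0
x=50: ŷ = -5.5 + 50 = 44.5; e = 43.7 − 44.5 = -0.8
x=60: ŷ = -5.5 + 60 = 54.5; e = 55.1 − 54.5 = 0.6
x=70: ŷ = -5.5 + 70 = 64.5; e = 65 − 64.5 = 0.5
SSE = 1.69 + 0.16 + 1.44 + 0 + 0.64 + 0.36 + 0.25 = 4.54
s = √(4.54/5) = √0.908 ≈ 0.953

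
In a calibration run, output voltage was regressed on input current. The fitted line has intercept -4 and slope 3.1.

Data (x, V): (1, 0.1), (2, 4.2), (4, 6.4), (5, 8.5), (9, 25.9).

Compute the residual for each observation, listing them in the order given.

x=1: V̂ = -4 + 3.1·1 = -0.9; r = 0.1 − (-0.9) = 1
x=2: V̂ = -4 + 3.1·2 = 2.2; r = 4.2 − 2.2 = 2
x=4: V̂ = -4 + 3.1·4 = 8.4; r = 6.4 − 8.4 = -2
x=5: V̂ = -4 + 3.1·5 = 11.5; r = 8.5 − 11.5 = -3
x=9: V̂ = -4 + 3.1·9 = 23.9; r = 25.9 − 23.9 = 2

1, 2, -2, -3, 2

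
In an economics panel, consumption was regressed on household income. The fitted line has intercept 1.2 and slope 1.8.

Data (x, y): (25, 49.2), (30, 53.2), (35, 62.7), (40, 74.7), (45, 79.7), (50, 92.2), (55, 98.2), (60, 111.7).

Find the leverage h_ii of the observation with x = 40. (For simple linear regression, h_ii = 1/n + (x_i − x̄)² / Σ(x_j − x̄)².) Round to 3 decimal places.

x̄ = (25 + 30 + 35 + 40 + 45 + 50 + 55 + 60)/8 = 42.5
Σ(x − x̄)² = 306.25 + 156.25 + 56.25 + 6.25 + 6.25 + 56.25 + 156.25 + 306.25 = 1050
h = 1/8 + (-2.5)²/1050 = 0.125 + 0.00595238 = 0.131

h = 0.131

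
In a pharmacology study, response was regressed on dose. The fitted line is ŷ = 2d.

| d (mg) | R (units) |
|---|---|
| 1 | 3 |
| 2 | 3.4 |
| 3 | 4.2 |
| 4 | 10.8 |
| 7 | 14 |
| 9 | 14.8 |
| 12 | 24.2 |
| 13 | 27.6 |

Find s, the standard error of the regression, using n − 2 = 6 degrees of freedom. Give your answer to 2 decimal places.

d=1: ŷ = 2·1 = 2; e = 3 − 2 = 1
d=2: ŷ = 2·2 = 4; e = 3.4 − 4 = -0.6
d=3: ŷ = 2·3 = 6; e = 4.2 − 6 = -1.8
d=4: ŷ = 2·4 = 8; e = 10.8 − 8 = 2.8
d=7: ŷ = 2·7 = 14; e = 14 − 14 = 0
d=9: ŷ = 2·9 = 18; e = 14.8 − 18 = -3.2
d=12: ŷ = 2·12 = 24; e = 24.2 − 24 = 0.2
d=13: ŷ = 2·13 = 26; e = 27.6 − 26 = 1.6
SSE = 1 + 0.36 + 3.24 + 7.84 + 0 + 10.24 + 0.04 + 2.56 = 25.28
s = √(25.28/6) = √4.21333 ≈ 2.05

s = 2.05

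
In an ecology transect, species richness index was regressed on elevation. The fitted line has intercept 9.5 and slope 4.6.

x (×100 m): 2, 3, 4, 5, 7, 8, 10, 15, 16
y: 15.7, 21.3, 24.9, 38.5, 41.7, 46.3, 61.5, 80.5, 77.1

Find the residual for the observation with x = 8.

ŷ = 9.5 + 4.6·8 = 46.3
r = 46.3 − 46.3 = 0

r = 0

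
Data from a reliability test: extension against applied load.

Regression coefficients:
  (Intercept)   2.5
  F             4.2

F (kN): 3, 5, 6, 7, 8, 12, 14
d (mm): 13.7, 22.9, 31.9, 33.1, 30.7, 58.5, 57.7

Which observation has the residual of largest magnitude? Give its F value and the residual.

F = 12, e = 5.6

F=3: d̂ = 2.5 + 4.2·3 = 15.1; e = 13.7 − 15.1 = -1.4
F=5: d̂ = 2.5 + 4.2·5 = 23.5; e = 22.9 − 23.5 = -0.6
F=6: d̂ = 2.5 + 4.2·6 = 27.7; e = 31.9 − 27.7 = 4.2
F=7: d̂ = 2.5 + 4.2·7 = 31.9; e = 33.1 − 31.9 = 1.2
F=8: d̂ = 2.5 + 4.2·8 = 36.1; e = 30.7 − 36.1 = -5.4
F=12: d̂ = 2.5 + 4.2·12 = 52.9; e = 58.5 − 52.9 = 5.6
F=14: d̂ = 2.5 + 4.2·14 = 61.3; e = 57.7 − 61.3 = -3.6
Largest |e| is 5.6 at F = 12, residual 5.6.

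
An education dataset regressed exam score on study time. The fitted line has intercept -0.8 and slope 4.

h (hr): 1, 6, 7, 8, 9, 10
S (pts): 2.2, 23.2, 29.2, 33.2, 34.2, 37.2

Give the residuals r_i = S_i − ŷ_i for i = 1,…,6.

-1, 0, 2, 2, -1, -2

h=1: ŷ = -0.8 + 4·1 = 3.2; r = 2.2 − 3.2 = -1
h=6: ŷ = -0.8 + 4·6 = 23.2; r = 23.2 − 23.2 = 0
h=7: ŷ = -0.8 + 4·7 = 27.2; r = 29.2 − 27.2 = 2
h=8: ŷ = -0.8 + 4·8 = 31.2; r = 33.2 − 31.2 = 2
h=9: ŷ = -0.8 + 4·9 = 35.2; r = 34.2 − 35.2 = -1
h=10: ŷ = -0.8 + 4·10 = 39.2; r = 37.2 − 39.2 = -2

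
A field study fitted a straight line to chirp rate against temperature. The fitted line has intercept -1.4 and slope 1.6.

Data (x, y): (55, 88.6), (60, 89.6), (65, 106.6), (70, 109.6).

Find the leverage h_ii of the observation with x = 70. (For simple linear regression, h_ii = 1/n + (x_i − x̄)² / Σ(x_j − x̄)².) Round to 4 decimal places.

h = 0.7000

x̄ = (55 + 60 + 65 + 70)/4 = 62.5
Σ(x − x̄)² = 56.25 + 6.25 + 6.25 + 56.25 = 125
h = 1/4 + (7.5)²/125 = 0.25 + 0.45 = 0.7000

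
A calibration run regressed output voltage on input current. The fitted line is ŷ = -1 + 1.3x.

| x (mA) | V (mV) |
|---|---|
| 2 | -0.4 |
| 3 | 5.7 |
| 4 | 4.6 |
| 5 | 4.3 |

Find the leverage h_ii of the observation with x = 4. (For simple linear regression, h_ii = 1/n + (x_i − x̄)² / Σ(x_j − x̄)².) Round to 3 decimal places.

h = 0.300

x̄ = (2 + 3 + 4 + 5)/4 = 3.5
Σ(x − x̄)² = 2.25 + 0.25 + 0.25 + 2.25 = 5
h = 1/4 + (0.5)²/5 = 0.25 + 0.05 = 0.300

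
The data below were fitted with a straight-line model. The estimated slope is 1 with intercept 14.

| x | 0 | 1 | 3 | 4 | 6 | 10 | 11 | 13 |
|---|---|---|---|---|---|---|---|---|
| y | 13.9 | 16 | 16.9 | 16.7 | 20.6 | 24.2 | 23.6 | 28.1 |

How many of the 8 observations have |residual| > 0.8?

x=0: ŷ = 14 + 0 = 14; r = 13.9 − 14 = -0.1
x=1: ŷ = 14 + 1 = 15; r = 16 − 15 = 1
x=3: ŷ = 14 + 3 = 17; r = 16.9 − 17 = -0.1
x=4: ŷ = 14 + 4 = 18; r = 16.7 − 18 = -1.3
x=6: ŷ = 14 + 6 = 20; r = 20.6 − 20 = 0.6
x=10: ŷ = 14 + 10 = 24; r = 24.2 − 24 = 0.2
x=11: ŷ = 14 + 11 = 25; r = 23.6 − 25 = -1.4
x=13: ŷ = 14 + 13 = 27; r = 28.1 − 27 = 1.1
|r| > 0.8: x=1 (|r|=1), x=4 (|r|=1.3), x=11 (|r|=1.4), x=13 (|r|=1.1) → 4

4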